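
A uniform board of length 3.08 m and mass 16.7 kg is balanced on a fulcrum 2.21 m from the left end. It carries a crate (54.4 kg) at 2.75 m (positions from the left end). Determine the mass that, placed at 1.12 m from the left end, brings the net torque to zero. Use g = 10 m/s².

m ≈ 16.7 kg

Sum moments about the fulcrum (at 2.21 m from the left end) (the support reaction has zero arm there).
Beam weight: 16.7 × 10 = 167 N down at 1.54 m → arm 0.67 m, τ = 167 × 0.67 = 111.9 N·m counterclockwise.
Crate: 54.4 × 10 = 544 N down at 2.75 m → arm 0.54 m, τ = 544 × 0.54 = 293.8 N·m clockwise.
Net moment of known loads = 181.9 N·m clockwise.
An unknown mass m at 1.12 m has arm 1.09 m; its moment is m·g·1.09 counterclockwise.
Setting net torque to zero: m × 10 × 1.09 = 181.9 → m = 181.9 / (10 × 1.09) = 16.7 kg.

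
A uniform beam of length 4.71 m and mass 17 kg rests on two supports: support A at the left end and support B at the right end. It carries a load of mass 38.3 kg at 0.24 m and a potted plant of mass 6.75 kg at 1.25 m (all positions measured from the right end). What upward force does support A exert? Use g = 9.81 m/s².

R_A ≈ 120 N

Take moments about support B.
Beam weight: 17 × 9.81 = 166.8 N down at 2.355 m → arm 2.355 m, τ = 166.8 × 2.355 = 392.8 N·m counterclockwise.
Load: 38.3 × 9.81 = 375.7 N down at 0.24 m → arm 0.24 m, τ = 375.7 × 0.24 = 90.17 N·m counterclockwise.
Potted plant: 6.75 × 9.81 = 66.22 N down at 1.25 m → arm 1.25 m, τ = 66.22 × 1.25 = 82.78 N·m counterclockwise.
Net load moment about support B = 565.8 N·m counterclockwise.
Reaction R at support A is upward at 4.71 m, arm 4.71 m → moment R × 4.71 clockwise.
Setting net torque to zero: R × 4.71 = 565.8 → R = 120 N.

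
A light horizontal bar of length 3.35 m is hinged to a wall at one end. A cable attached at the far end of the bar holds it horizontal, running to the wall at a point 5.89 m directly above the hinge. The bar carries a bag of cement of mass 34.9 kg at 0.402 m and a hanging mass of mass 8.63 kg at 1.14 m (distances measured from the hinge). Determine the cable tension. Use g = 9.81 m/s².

T ≈ 80.4 N

Taking torques about the hinge:
Bag of cement: 34.9 × 9.81 = 342.4 N down at 0.402 m → arm 0.402 m, τ = 342.4 × 0.402 = 137.6 N·m clockwise.
Hanging mass: 8.63 × 9.81 = 84.66 N down at 1.14 m → arm 1.14 m, τ = 84.66 × 1.14 = 96.51 N·m clockwise.
Total clockwise load moment = 234.1 N·m.
The cable tension T acts at 3.35 m; only its component perpendicular to the bar, T sinθ, produces torque. sinθ = h/√(h²+d²) = 5.89/√(5.89²+3.35²) = 0.8692.
Στ = 0 ⇒ T × 3.35 × 0.8692 = 234.1 ⇒ T = 234.1 / 2.912 = 80.4 N.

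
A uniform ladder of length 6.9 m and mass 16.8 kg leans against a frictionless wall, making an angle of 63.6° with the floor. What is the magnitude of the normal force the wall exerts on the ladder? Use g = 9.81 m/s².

N_wall ≈ 40.9 N

About the foot of the ladder:
Ladder weight 16.8×9.81 = 164.8 N acts at 3.45 m along the ladder; its horizontal arm is 3.45·cos63.6° = 1.534 m → τ = 252.8 N·m clockwise.
Wall normal N acts horizontally at the top; its moment arm is the height L sinθ = 6.9·sin63.6° = 6.18 m, counterclockwise.
For rotational equilibrium, N × 6.18 = 252.8, so N = 40.9 N.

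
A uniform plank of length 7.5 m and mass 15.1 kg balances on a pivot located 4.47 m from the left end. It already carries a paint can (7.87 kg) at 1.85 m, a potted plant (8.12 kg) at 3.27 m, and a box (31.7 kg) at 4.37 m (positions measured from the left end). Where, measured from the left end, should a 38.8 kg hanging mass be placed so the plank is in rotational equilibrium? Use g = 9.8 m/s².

x ≈ 5.61 m from the left end

Sum moments about the pivot (at 4.47 m from the left end) (the support reaction has zero arm there).
Beam weight: 15.1 × 9.8 = 148 N down at 3.75 m → arm 0.72 m, τ = 148 × 0.72 = 106.6 N·m counterclockwise.
Paint can: 7.87 × 9.8 = 77.13 N down at 1.85 m → arm 2.62 m, τ = 77.13 × 2.62 = 202.1 N·m counterclockwise.
Potted plant: 8.12 × 9.8 = 79.58 N down at 3.27 m → arm 1.2 m, τ = 79.58 × 1.2 = 95.5 N·m counterclockwise.
Box: 31.7 × 9.8 = 310.7 N down at 4.37 m → arm 0.1 m, τ = 310.7 × 0.1 = 31.07 N·m counterclockwise.
Net moment of existing loads = 435.3 N·m counterclockwise.
The hanging mass weighs 38.8 × 9.8 = 380.2 N and must supply an equal clockwise moment, so its lever arm about the pivot is 435.3 / 380.2 = 1.14 m.
That puts it at 4.47 + 1.14 = 5.61 m from the left end.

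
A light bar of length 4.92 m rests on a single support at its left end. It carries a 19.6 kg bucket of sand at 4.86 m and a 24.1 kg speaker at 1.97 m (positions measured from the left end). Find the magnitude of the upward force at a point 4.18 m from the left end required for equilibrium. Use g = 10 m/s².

About the left end:
Bucket of sand: 19.6 × 10 = 196 N down at 4.86 m → arm 4.86 m, τ = 196 × 4.86 = 952.6 N·m clockwise.
Speaker: 24.1 × 10 = 241 N down at 1.97 m → arm 1.97 m, τ = 241 × 1.97 = 474.8 N·m clockwise.
Net moment of the loads = 1427 N·m clockwise.
The upward force F acts at a point 4.18 m from the left end, arm 4.18 m, giving F × 4.18 counterclockwise.
Balancing moments: F × 4.18 = 1427, giving F = 1427 / 4.18 = 341 N.

F ≈ 341 N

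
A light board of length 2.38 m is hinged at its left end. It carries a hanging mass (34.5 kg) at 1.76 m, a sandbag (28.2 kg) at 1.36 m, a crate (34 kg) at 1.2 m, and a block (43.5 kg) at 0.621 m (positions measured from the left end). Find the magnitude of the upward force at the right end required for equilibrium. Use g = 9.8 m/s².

F ≈ 687 N

Sum moments about the left end (the unknown pivot reaction has zero arm there).
Hanging mass: 34.5 × 9.8 = 338.1 N down at 1.76 m → arm 1.76 m, τ = 338.1 × 1.76 = 595.1 N·m clockwise.
Sandbag: 28.2 × 9.8 = 276.4 N down at 1.36 m → arm 1.36 m, τ = 276.4 × 1.36 = 375.9 N·m clockwise.
Crate: 34 × 9.8 = 333.2 N down at 1.2 m → arm 1.2 m, τ = 333.2 × 1.2 = 399.8 N·m clockwise.
Block: 43.5 × 9.8 = 426.3 N down at 0.621 m → arm 0.621 m, τ = 426.3 × 0.621 = 264.7 N·m clockwise.
Net moment of the loads = 1636 N·m clockwise.
The upward force F acts at the right end, arm 2.38 m, giving F × 2.38 counterclockwise.
Balancing moments: F × 2.38 = 1636, giving F = 1636 / 2.38 = 687 N.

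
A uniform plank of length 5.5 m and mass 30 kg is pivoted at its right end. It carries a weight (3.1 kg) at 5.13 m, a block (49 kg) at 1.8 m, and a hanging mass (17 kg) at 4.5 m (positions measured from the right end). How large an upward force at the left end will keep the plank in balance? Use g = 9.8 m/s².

Sum moments about the right end (the unknown pivot reaction has zero arm there).
Beam weight: 30 × 9.8 = 294 N down at 2.75 m → arm 2.75 m, τ = 294 × 2.75 = 808.5 N·m counterclockwise.
Weight: 3.1 × 9.8 = 30.38 N down at 5.13 m → arm 5.13 m, τ = 30.38 × 5.13 = 155.8 N·m counterclockwise.
Block: 49 × 9.8 = 480.2 N down at 1.8 m → arm 1.8 m, τ = 480.2 × 1.8 = 864.4 N·m counterclockwise.
Hanging mass: 17 × 9.8 = 166.6 N down at 4.5 m → arm 4.5 m, τ = 166.6 × 4.5 = 749.7 N·m counterclockwise.
Net moment of the loads = 2578 N·m counterclockwise.
The upward force F acts at the left end, arm 5.5 m, giving F × 5.5 clockwise.
For rotational equilibrium, F × 5.5 = 2578, so F = 2578 / 5.5 = 469 N.

F ≈ 469 N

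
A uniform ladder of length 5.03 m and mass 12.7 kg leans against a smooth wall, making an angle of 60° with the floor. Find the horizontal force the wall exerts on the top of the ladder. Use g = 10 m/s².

Sum moments about the foot of the ladder (the floor normal and friction both act there and drop out).
Ladder weight 12.7×10 = 127 N acts at 2.515 m along the ladder; its horizontal arm is 2.515·cos60° = 1.258 m → τ = 159.8 N·m clockwise.
Wall normal N acts horizontally at the top; its moment arm is the height L sinθ = 5.03·sin60° = 4.356 m, counterclockwise.
Στ = 0 ⇒ N × 4.356 = 159.8 ⇒ N = 36.7 N.

N_wall ≈ 36.7 N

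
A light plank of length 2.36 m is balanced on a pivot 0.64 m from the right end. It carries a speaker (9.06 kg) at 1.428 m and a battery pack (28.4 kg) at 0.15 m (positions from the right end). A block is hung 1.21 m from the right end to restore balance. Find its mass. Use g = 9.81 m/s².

m ≈ 11.9 kg

About the pivot (at 0.64 m from the right end):
Speaker: 9.06 × 9.81 = 88.88 N down at 1.428 m → arm 0.788 m, τ = 88.88 × 0.788 = 70.04 N·m counterclockwise.
Battery pack: 28.4 × 9.81 = 278.6 N down at 0.15 m → arm 0.49 m, τ = 278.6 × 0.49 = 136.5 N·m clockwise.
Net moment of known loads = 66.46 N·m clockwise.
An unknown mass m at 1.21 m has arm 0.57 m; its moment is m·g·0.57 counterclockwise.
Setting net torque to zero: m × 9.81 × 0.57 = 66.46 → m = 66.46 / (9.81 × 0.57) = 11.9 kg.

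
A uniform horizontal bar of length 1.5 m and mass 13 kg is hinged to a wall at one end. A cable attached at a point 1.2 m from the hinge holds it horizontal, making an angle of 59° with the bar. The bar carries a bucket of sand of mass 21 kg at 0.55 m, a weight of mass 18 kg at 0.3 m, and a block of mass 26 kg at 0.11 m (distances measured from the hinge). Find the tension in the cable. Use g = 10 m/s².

T ≈ 287 N

Taking torques about the hinge:
Beam weight: 13 × 10 = 130 N down at 0.75 m → arm 0.75 m, τ = 130 × 0.75 = 97.5 N·m clockwise.
Bucket of sand: 21 × 10 = 210 N down at 0.55 m → arm 0.55 m, τ = 210 × 0.55 = 115.5 N·m clockwise.
Weight: 18 × 10 = 180 N down at 0.3 m → arm 0.3 m, τ = 180 × 0.3 = 54 N·m clockwise.
Block: 26 × 10 = 260 N down at 0.11 m → arm 0.11 m, τ = 260 × 0.11 = 28.6 N·m clockwise.
Total clockwise load moment = 295.6 N·m.
The cable tension T acts at 1.2 m; only its component perpendicular to the bar, T sinθ, produces torque. sin 59° = 0.8572.
Balancing moments: T × 1.2 × 0.8572 = 295.6, giving T = 295.6 / 1.029 = 287 N.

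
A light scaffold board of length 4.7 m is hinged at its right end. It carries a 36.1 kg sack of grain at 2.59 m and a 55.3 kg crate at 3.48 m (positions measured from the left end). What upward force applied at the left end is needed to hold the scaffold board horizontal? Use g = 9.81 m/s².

F ≈ 300 N

Taking torques about the right end:
Sack of grain: 36.1 × 9.81 = 354.1 N down at 2.59 m → arm 2.11 m, τ = 354.1 × 2.11 = 747.2 N·m counterclockwise.
Crate: 55.3 × 9.81 = 542.5 N down at 3.48 m → arm 1.22 m, τ = 542.5 × 1.22 = 661.9 N·m counterclockwise.
Net moment of the loads = 1409 N·m counterclockwise.
The upward force F acts at the left end, arm 4.7 m, giving F × 4.7 clockwise.
For rotational equilibrium, F × 4.7 = 1409, so F = 1409 / 4.7 = 300 N.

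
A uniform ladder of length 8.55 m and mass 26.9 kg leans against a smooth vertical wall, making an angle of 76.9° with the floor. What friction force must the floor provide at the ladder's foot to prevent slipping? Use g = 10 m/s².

Take moments about the foot of the ladder.
Ladder weight 26.9×10 = 269 N acts at 4.275 m along the ladder; its horizontal arm is 4.275·cos76.9° = 0.9689 m → τ = 260.6 N·m clockwise.
Wall normal N acts horizontally at the top; its moment arm is the height L sinθ = 8.55·sin76.9° = 8.327 m, counterclockwise.
Setting net torque to zero: N × 8.327 = 260.6 → N = 31.3 N.
ΣFx = 0: friction at the foot balances the wall's push, so f = N_wall = 31.3 N.

f ≈ 31.3 N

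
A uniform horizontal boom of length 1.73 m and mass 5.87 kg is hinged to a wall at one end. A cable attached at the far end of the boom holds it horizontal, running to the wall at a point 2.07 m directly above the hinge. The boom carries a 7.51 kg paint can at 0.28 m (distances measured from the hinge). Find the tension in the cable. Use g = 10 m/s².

T ≈ 54.1 N

About the hinge:
Beam weight: 5.87 × 10 = 58.7 N down at 0.865 m → arm 0.865 m, τ = 58.7 × 0.865 = 50.78 N·m clockwise.
Paint can: 7.51 × 10 = 75.1 N down at 0.28 m → arm 0.28 m, τ = 75.1 × 0.28 = 21.03 N·m clockwise.
Total clockwise load moment = 71.81 N·m.
The cable tension T acts at 1.73 m; only its component perpendicular to the boom, T sinθ, produces torque. sinθ = h/√(h²+d²) = 2.07/√(2.07²+1.73²) = 0.7673.
Balancing moments: T × 1.73 × 0.7673 = 71.81, giving T = 71.81 / 1.327 = 54.1 N.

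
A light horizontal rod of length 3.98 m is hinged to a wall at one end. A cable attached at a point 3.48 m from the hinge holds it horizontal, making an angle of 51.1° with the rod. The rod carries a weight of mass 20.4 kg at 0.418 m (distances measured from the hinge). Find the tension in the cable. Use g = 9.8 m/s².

T ≈ 30.9 N

Sum moments about the hinge (the unknown hinge reaction has zero arm there).
Weight: 20.4 × 9.8 = 199.9 N down at 0.418 m → arm 0.418 m, τ = 199.9 × 0.418 = 83.56 N·m clockwise.
Total clockwise load moment = 83.56 N·m.
The cable tension T acts at 3.48 m; only its component perpendicular to the rod, T sinθ, produces torque. sin 51.1° = 0.7782.
Setting net torque to zero: T × 3.48 × 0.7782 = 83.56 → T = 83.56 / 2.708 = 30.9 N.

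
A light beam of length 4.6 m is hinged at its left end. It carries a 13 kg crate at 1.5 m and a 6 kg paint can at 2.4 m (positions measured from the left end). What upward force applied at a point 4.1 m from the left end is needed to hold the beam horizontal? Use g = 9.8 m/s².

About the left end:
Crate: 13 × 9.8 = 127.4 N down at 1.5 m → arm 1.5 m, τ = 127.4 × 1.5 = 191.1 N·m clockwise.
Paint can: 6 × 9.8 = 58.8 N down at 2.4 m → arm 2.4 m, τ = 58.8 × 2.4 = 141.1 N·m clockwise.
Net moment of the loads = 332.2 N·m clockwise.
The upward force F acts at a point 4.1 m from the left end, arm 4.1 m, giving F × 4.1 counterclockwise.
For rotational equilibrium, F × 4.1 = 332.2, so F = 332.2 / 4.1 = 81 N.

F ≈ 81 N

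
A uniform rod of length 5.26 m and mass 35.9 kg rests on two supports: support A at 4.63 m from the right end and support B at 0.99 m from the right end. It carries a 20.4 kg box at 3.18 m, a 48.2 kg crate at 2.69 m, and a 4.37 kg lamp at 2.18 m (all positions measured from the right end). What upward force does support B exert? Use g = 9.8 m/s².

R_B ≈ 554 N

Sum moments about support A (its reaction then has zero moment arm).
Beam weight: 35.9 × 9.8 = 351.8 N down at 2.63 m → arm 2 m, τ = 351.8 × 2 = 703.6 N·m clockwise.
Box: 20.4 × 9.8 = 199.9 N down at 3.18 m → arm 1.45 m, τ = 199.9 × 1.45 = 289.9 N·m clockwise.
Crate: 48.2 × 9.8 = 472.4 N down at 2.69 m → arm 1.94 m, τ = 472.4 × 1.94 = 916.5 N·m clockwise.
Lamp: 4.37 × 9.8 = 42.83 N down at 2.18 m → arm 2.45 m, τ = 42.83 × 2.45 = 104.9 N·m clockwise.
Net load moment about support A = 2015 N·m clockwise.
Reaction R at support B is upward at 0.99 m, arm 3.64 m → moment R × 3.64 counterclockwise.
Setting net torque to zero: R × 3.64 = 2015 → R = 554 N.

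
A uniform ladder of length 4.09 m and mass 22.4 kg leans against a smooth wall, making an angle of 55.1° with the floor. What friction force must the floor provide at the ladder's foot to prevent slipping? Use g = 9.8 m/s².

f ≈ 76.6 N

About the foot of the ladder:
Ladder weight 22.4×9.8 = 219.5 N acts at 2.045 m along the ladder; its horizontal arm is 2.045·cos55.1° = 1.17 m → τ = 256.8 N·m clockwise.
Wall normal N acts horizontally at the top; its moment arm is the height L sinθ = 4.09·sin55.1° = 3.354 m, counterclockwise.
Στ = 0 ⇒ N × 3.354 = 256.8 ⇒ N = 76.6 N.
ΣFx = 0: friction at the foot balances the wall's push, so f = N_wall = 76.6 N.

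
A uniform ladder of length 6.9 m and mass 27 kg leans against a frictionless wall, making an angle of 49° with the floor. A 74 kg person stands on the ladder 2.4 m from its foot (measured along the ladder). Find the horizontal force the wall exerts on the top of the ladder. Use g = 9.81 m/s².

Sum moments about the foot of the ladder (the floor normal and friction both act there and drop out).
Ladder weight 27×9.81 = 264.9 N acts at 3.45 m along the ladder; its horizontal arm is 3.45·cos49° = 2.263 m → τ = 599.5 N·m clockwise.
Person: 74×9.81 = 725.9 N at 2.4 m → arm 1.575 m → τ = 1143 N·m clockwise.
Wall normal N acts horizontally at the top; its moment arm is the height L sinθ = 6.9·sin49° = 5.207 m, counterclockwise.
Balancing moments: N × 5.207 = 1742, giving N = 335 N.

N_wall ≈ 335 N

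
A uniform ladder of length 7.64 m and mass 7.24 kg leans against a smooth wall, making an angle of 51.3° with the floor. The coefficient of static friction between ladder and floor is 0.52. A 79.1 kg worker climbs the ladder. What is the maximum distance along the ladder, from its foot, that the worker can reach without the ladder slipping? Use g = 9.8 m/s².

d ≈ 5.06 m

Sum moments about the foot of the ladder (the floor normal and friction both act there and drop out).
Ladder weight 7.24×9.8 = 70.95 N acts at 3.82 m along the ladder; its horizontal arm is 3.82·cos51.3° = 2.388 m → τ = 169.4 N·m clockwise.
Worker weight 79.1×9.8 = 775.2 N at distance d → arm d·cos51.3° → τ = 775.2·d·0.6252 clockwise.
Wall normal N at the top has arm L sinθ = 5.962 m counterclockwise, so Στ = 0 gives N·5.962 = 169.4 + 484.7·d.
ΣFy = 0 ⇒ N_floor = 846.2 N, so the maximum friction is μ_s·N_floor = 0.52×846.2 = 440 N. ΣFx = 0 ⇒ N_wall = f, so at the slipping point N = 440 N.
Substituting: 440×5.962 = 169.4 + 484.7·d ⇒ d = (2623 − 169.4) / 484.7 = 5.06 m.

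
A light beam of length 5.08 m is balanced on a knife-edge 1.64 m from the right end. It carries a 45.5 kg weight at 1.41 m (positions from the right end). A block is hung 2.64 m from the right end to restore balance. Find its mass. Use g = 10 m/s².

m ≈ 10.5 kg

Choose the knife-edge (at 1.64 m from the right end) as the axis so the support reaction has zero arm there.
Weight: 45.5 × 10 = 455 N down at 1.41 m → arm 0.23 m, τ = 455 × 0.23 = 104.7 N·m clockwise.
Net moment of known loads = 104.7 N·m clockwise.
An unknown mass m at 2.64 m has arm 1 m; its moment is m·g·1 counterclockwise.
For rotational equilibrium, m × 10 × 1 = 104.7, so m = 104.7 / (10 × 1) = 10.5 kg.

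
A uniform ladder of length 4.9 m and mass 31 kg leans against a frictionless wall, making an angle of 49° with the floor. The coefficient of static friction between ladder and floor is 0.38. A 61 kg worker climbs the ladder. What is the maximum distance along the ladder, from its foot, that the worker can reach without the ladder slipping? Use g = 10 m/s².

d ≈ 1.99 m

Taking torques about the foot of the ladder:
Ladder weight 31×10 = 310 N acts at 2.45 m along the ladder; its horizontal arm is 2.45·cos49° = 1.607 m → τ = 498.2 N·m clockwise.
Worker weight 61×10 = 610 N at distance d → arm d·cos49° → τ = 610·d·0.6561 clockwise.
Wall normal N at the top has arm L sinθ = 3.698 m counterclockwise, so Στ = 0 gives N·3.698 = 498.2 + 400.2·d.
ΣFy = 0 ⇒ N_floor = 920 N, so the maximum friction is μ_s·N_floor = 0.38×920 = 349.6 N. ΣFx = 0 ⇒ N_wall = f, so at the slipping point N = 349.6 N.
Substituting: 349.6×3.698 = 498.2 + 400.2·d ⇒ d = (1293 − 498.2) / 400.2 = 1.99 m.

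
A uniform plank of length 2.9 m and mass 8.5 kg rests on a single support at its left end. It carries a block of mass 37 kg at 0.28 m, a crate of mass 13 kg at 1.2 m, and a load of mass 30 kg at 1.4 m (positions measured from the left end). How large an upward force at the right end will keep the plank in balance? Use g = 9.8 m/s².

About the left end:
Beam weight: 8.5 × 9.8 = 83.3 N down at 1.45 m → arm 1.45 m, τ = 83.3 × 1.45 = 120.8 N·m clockwise.
Block: 37 × 9.8 = 362.6 N down at 0.28 m → arm 0.28 m, τ = 362.6 × 0.28 = 101.5 N·m clockwise.
Crate: 13 × 9.8 = 127.4 N down at 1.2 m → arm 1.2 m, τ = 127.4 × 1.2 = 152.9 N·m clockwise.
Load: 30 × 9.8 = 294 N down at 1.4 m → arm 1.4 m, τ = 294 × 1.4 = 411.6 N·m clockwise.
Net moment of the loads = 786.8 N·m clockwise.
The upward force F acts at the right end, arm 2.9 m, giving F × 2.9 counterclockwise.
For rotational equilibrium, F × 2.9 = 786.8, so F = 786.8 / 2.9 = 271 N.

F ≈ 271 N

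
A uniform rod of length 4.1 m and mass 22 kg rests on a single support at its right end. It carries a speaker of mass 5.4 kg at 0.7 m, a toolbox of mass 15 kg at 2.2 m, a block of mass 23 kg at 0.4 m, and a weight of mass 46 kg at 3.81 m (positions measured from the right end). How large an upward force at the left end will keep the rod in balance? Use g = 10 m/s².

About the right end:
Beam weight: 22 × 10 = 220 N down at 2.05 m → arm 2.05 m, τ = 220 × 2.05 = 451 N·m counterclockwise.
Speaker: 5.4 × 10 = 54 N down at 0.7 m → arm 0.7 m, τ = 54 × 0.7 = 37.8 N·m counterclockwise.
Toolbox: 15 × 10 = 150 N down at 2.2 m → arm 2.2 m, τ = 150 × 2.2 = 330 N·m counterclockwise.
Block: 23 × 10 = 230 N down at 0.4 m → arm 0.4 m, τ = 230 × 0.4 = 92 N·m counterclockwise.
Weight: 46 × 10 = 460 N down at 3.81 m → arm 3.81 m, τ = 460 × 3.81 = 1753 N·m counterclockwise.
Net moment of the loads = 2664 N·m counterclockwise.
The upward force F acts at the left end, arm 4.1 m, giving F × 4.1 clockwise.
Setting net torque to zero: F × 4.1 = 2664 → F = 2664 / 4.1 = 650 N.

F ≈ 650 N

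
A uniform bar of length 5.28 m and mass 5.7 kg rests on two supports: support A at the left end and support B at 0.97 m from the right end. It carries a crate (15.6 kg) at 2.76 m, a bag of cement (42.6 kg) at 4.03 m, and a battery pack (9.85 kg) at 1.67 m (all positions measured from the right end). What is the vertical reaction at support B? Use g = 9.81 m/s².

About support A:
Beam weight: 5.7 × 9.81 = 55.92 N down at 2.64 m → arm 2.64 m, τ = 55.92 × 2.64 = 147.6 N·m clockwise.
Crate: 15.6 × 9.81 = 153 N down at 2.76 m → arm 2.52 m, τ = 153 × 2.52 = 385.6 N·m clockwise.
Bag of cement: 42.6 × 9.81 = 417.9 N down at 4.03 m → arm 1.25 m, τ = 417.9 × 1.25 = 522.4 N·m clockwise.
Battery pack: 9.85 × 9.81 = 96.63 N down at 1.67 m → arm 3.61 m, τ = 96.63 × 3.61 = 348.8 N·m clockwise.
Net load moment about support A = 1404 N·m clockwise.
Reaction R at support B is upward at 0.97 m, arm 4.31 m → moment R × 4.31 counterclockwise.
Balancing moments: R × 4.31 = 1404, giving R = 326 N.

R_B ≈ 326 N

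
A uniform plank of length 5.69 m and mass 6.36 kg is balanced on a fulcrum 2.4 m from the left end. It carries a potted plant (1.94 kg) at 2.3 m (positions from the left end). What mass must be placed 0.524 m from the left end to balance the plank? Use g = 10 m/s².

About the fulcrum (at 2.4 m from the left end):
Beam weight: 6.36 × 10 = 63.6 N down at 2.845 m → arm 0.445 m, τ = 63.6 × 0.445 = 28.3 N·m clockwise.
Potted plant: 1.94 × 10 = 19.4 N down at 2.3 m → arm 0.1 m, τ = 19.4 × 0.1 = 1.94 N·m counterclockwise.
Net moment of known loads = 26.36 N·m clockwise.
An unknown mass m at 0.524 m has arm 1.876 m; its moment is m·g·1.876 counterclockwise.
Setting net torque to zero: m × 10 × 1.876 = 26.36 → m = 26.36 / (10 × 1.876) = 1.41 kg.

m ≈ 1.41 kg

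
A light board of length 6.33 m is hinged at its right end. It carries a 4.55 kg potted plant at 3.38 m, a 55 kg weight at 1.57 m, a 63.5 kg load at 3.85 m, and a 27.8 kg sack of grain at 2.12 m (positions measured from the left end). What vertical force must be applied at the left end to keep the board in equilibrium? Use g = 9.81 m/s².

F ≈ 852 N

Take moments about the right end.
Potted plant: 4.55 × 9.81 = 44.64 N down at 3.38 m → arm 2.95 m, τ = 44.64 × 2.95 = 131.7 N·m counterclockwise.
Weight: 55 × 9.81 = 539.6 N down at 1.57 m → arm 4.76 m, τ = 539.6 × 4.76 = 2568 N·m counterclockwise.
Load: 63.5 × 9.81 = 622.9 N down at 3.85 m → arm 2.48 m, τ = 622.9 × 2.48 = 1545 N·m counterclockwise.
Sack of grain: 27.8 × 9.81 = 272.7 N down at 2.12 m → arm 4.21 m, τ = 272.7 × 4.21 = 1148 N·m counterclockwise.
Net moment of the loads = 5393 N·m counterclockwise.
The upward force F acts at the left end, arm 6.33 m, giving F × 6.33 clockwise.
For rotational equilibrium, F × 6.33 = 5393, so F = 5393 / 6.33 = 852 N.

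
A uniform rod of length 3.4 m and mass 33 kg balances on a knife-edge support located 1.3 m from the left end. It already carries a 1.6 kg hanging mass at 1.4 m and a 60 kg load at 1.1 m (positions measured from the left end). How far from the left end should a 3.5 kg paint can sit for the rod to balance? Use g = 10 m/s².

Taking torques about the knife-edge support (at 1.3 m from the left end):
Beam weight: 33 × 10 = 330 N down at 1.7 m → arm 0.4 m, τ = 330 × 0.4 = 132 N·m clockwise.
Hanging mass: 1.6 × 10 = 16 N down at 1.4 m → arm 0.1 m, τ = 16 × 0.1 = 1.6 N·m clockwise.
Load: 60 × 10 = 600 N down at 1.1 m → arm 0.2 m, τ = 600 × 0.2 = 120 N·m counterclockwise.
Net moment of existing loads = 13.6 N·m clockwise.
The paint can weighs 3.5 × 10 = 35 N and must supply an equal counterclockwise moment, so its lever arm about the knife-edge support is 13.6 / 35 = 0.389 m.
That puts it at 1.3 − 0.389 = 0.911 m from the left end.

x ≈ 0.911 m from the left end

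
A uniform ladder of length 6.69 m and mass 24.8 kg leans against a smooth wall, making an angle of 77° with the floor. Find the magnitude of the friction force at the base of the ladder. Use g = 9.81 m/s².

Choose the foot of the ladder as the axis so the floor normal and friction both act there and drop out.
Ladder weight 24.8×9.81 = 243.3 N acts at 3.345 m along the ladder; its horizontal arm is 3.345·cos77° = 0.7525 m → τ = 183.1 N·m clockwise.
Wall normal N acts horizontally at the top; its moment arm is the height L sinθ = 6.69·sin77° = 6.519 m, counterclockwise.
Setting net torque to zero: N × 6.519 = 183.1 → N = 28.1 N.
ΣFx = 0: friction at the foot balances the wall's push, so f = N_wall = 28.1 N.

f ≈ 28.1 N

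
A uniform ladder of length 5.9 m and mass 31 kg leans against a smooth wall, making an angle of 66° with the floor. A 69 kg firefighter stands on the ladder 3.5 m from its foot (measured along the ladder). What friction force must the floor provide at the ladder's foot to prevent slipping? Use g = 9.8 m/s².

f ≈ 246 N

Take moments about the foot of the ladder.
Ladder weight 31×9.8 = 303.8 N acts at 2.95 m along the ladder; its horizontal arm is 2.95·cos66° = 1.2 m → τ = 364.6 N·m clockwise.
Firefighter: 69×9.8 = 676.2 N at 3.5 m → arm 1.424 m → τ = 962.9 N·m clockwise.
Wall normal N acts horizontally at the top; its moment arm is the height L sinθ = 5.9·sin66° = 5.39 m, counterclockwise.
Setting net torque to zero: N × 5.39 = 1328 → N = 246 N.
ΣFx = 0: friction at the foot balances the wall's push, so f = N_wall = 246 N.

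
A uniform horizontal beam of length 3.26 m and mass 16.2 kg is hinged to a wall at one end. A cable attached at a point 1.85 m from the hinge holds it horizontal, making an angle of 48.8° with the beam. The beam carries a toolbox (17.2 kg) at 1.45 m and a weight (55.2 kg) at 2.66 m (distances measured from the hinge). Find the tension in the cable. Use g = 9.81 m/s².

T ≈ 1400 N

Taking torques about the hinge:
Beam weight: 16.2 × 9.81 = 158.9 N down at 1.63 m → arm 1.63 m, τ = 158.9 × 1.63 = 259 N·m clockwise.
Toolbox: 17.2 × 9.81 = 168.7 N down at 1.45 m → arm 1.45 m, τ = 168.7 × 1.45 = 244.6 N·m clockwise.
Weight: 55.2 × 9.81 = 541.5 N down at 2.66 m → arm 2.66 m, τ = 541.5 × 2.66 = 1440 N·m clockwise.
Total clockwise load moment = 1944 N·m.
The cable tension T acts at 1.85 m; only its component perpendicular to the beam, T sinθ, produces torque. sin 48.8° = 0.7524.
For rotational equilibrium, T × 1.85 × 0.7524 = 1944, so T = 1944 / 1.392 = 1400 N.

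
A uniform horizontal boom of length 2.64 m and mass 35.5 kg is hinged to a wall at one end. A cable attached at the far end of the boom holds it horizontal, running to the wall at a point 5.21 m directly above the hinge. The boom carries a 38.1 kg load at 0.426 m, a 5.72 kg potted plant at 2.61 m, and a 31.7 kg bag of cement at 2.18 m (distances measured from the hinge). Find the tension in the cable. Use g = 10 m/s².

Sum moments about the hinge (the unknown hinge reaction has zero arm there).
Beam weight: 35.5 × 10 = 355 N down at 1.32 m → arm 1.32 m, τ = 355 × 1.32 = 468.6 N·m clockwise.
Load: 38.1 × 10 = 381 N down at 0.426 m → arm 0.426 m, τ = 381 × 0.426 = 162.3 N·m clockwise.
Potted plant: 5.72 × 10 = 57.2 N down at 2.61 m → arm 2.61 m, τ = 57.2 × 2.61 = 149.3 N·m clockwise.
Bag of cement: 31.7 × 10 = 317 N down at 2.18 m → arm 2.18 m, τ = 317 × 2.18 = 691.1 N·m clockwise.
Total clockwise load moment = 1471 N·m.
The cable tension T acts at 2.64 m; only its component perpendicular to the boom, T sinθ, produces torque. sinθ = h/√(h²+d²) = 5.21/√(5.21²+2.64²) = 0.892.
Balancing moments: T × 2.64 × 0.892 = 1471, giving T = 1471 / 2.355 = 625 N.

T ≈ 625 N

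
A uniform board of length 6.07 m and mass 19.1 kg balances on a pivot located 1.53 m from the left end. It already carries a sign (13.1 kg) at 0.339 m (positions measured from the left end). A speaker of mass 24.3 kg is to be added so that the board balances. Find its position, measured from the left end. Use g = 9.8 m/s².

x ≈ 0.989 m from the left end

Take moments about the pivot (at 1.53 m from the left end).
Beam weight: 19.1 × 9.8 = 187.2 N down at 3.035 m → arm 1.505 m, τ = 187.2 × 1.505 = 281.7 N·m clockwise.
Sign: 13.1 × 9.8 = 128.4 N down at 0.339 m → arm 1.191 m, τ = 128.4 × 1.191 = 152.9 N·m counterclockwise.
Net moment of existing loads = 128.8 N·m clockwise.
The speaker weighs 24.3 × 9.8 = 238.1 N and must supply an equal counterclockwise moment, so its lever arm about the pivot is 128.8 / 238.1 = 0.541 m.
That puts it at 1.53 − 0.541 = 0.989 m from the left end.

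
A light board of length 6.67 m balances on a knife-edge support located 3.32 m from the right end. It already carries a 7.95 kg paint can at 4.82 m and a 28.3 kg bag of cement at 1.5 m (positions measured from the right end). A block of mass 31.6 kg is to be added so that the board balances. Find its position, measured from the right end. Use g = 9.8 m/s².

Take moments about the knife-edge support (at 3.32 m from the right end).
Paint can: 7.95 × 9.8 = 77.91 N down at 4.82 m → arm 1.5 m, τ = 77.91 × 1.5 = 116.9 N·m counterclockwise.
Bag of cement: 28.3 × 9.8 = 277.3 N down at 1.5 m → arm 1.82 m, τ = 277.3 × 1.82 = 504.7 N·m clockwise.
Net moment of existing loads = 387.8 N·m clockwise.
The block weighs 31.6 × 9.8 = 309.7 N and must supply an equal counterclockwise moment, so its lever arm about the knife-edge support is 387.8 / 309.7 = 1.25 m.
That puts it at 3.32 + 1.25 = 4.57 m from the right end.

x ≈ 4.57 m from the right end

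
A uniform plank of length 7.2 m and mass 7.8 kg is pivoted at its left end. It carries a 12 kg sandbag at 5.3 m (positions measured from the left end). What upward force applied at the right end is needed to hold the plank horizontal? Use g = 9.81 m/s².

Taking torques about the left end:
Beam weight: 7.8 × 9.81 = 76.52 N down at 3.6 m → arm 3.6 m, τ = 76.52 × 3.6 = 275.5 N·m clockwise.
Sandbag: 12 × 9.81 = 117.7 N down at 5.3 m → arm 5.3 m, τ = 117.7 × 5.3 = 623.8 N·m clockwise.
Net moment of the loads = 899.3 N·m clockwise.
The upward force F acts at the right end, arm 7.2 m, giving F × 7.2 counterclockwise.
Balancing moments: F × 7.2 = 899.3, giving F = 899.3 / 7.2 = 125 N.

F ≈ 125 N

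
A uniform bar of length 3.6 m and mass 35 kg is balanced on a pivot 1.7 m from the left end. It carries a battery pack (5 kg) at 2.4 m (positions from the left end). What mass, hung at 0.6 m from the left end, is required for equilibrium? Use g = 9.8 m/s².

About the pivot (at 1.7 m from the left end):
Beam weight: 35 × 9.8 = 343 N down at 1.8 m → arm 0.1 m, τ = 343 × 0.1 = 34.3 N·m clockwise.
Battery pack: 5 × 9.8 = 49 N down at 2.4 m → arm 0.7 m, τ = 49 × 0.7 = 34.3 N·m clockwise.
Net moment of known loads = 68.6 N·m clockwise.
An unknown mass m at 0.6 m has arm 1.1 m; its moment is m·g·1.1 counterclockwise.
Στ = 0 ⇒ m × 9.8 × 1.1 = 68.6 ⇒ m = 68.6 / (9.8 × 1.1) = 6.36 kg.

m ≈ 6.36 kg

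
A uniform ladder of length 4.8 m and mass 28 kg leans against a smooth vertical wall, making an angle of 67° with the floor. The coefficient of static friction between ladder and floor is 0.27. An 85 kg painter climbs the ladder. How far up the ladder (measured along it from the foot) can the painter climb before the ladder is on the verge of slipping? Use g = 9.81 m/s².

Take moments about the foot of the ladder.
Ladder weight 28×9.81 = 274.7 N acts at 2.4 m along the ladder; its horizontal arm is 2.4·cos67° = 0.9378 m → τ = 257.6 N·m clockwise.
Painter weight 85×9.81 = 833.9 N at distance d → arm d·cos67° → τ = 833.9·d·0.3907 clockwise.
Wall normal N at the top has arm L sinθ = 4.418 m counterclockwise, so Στ = 0 gives N·4.418 = 257.6 + 325.8·d.
ΣFy = 0 ⇒ N_floor = 1109 N, so the maximum friction is μ_s·N_floor = 0.27×1109 = 299.4 N. ΣFx = 0 ⇒ N_wall = f, so at the slipping point N = 299.4 N.
Substituting: 299.4×4.418 = 257.6 + 325.8·d ⇒ d = (1323 − 257.6) / 325.8 = 3.27 m.

d ≈ 3.27 m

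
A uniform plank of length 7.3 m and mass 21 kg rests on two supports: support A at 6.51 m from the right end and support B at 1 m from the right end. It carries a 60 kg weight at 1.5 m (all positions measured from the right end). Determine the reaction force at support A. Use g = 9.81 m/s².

Sum moments about support B (its reaction then has zero moment arm).
Beam weight: 21 × 9.81 = 206 N down at 3.65 m → arm 2.65 m, τ = 206 × 2.65 = 545.9 N·m counterclockwise.
Weight: 60 × 9.81 = 588.6 N down at 1.5 m → arm 0.5 m, τ = 588.6 × 0.5 = 294.3 N·m counterclockwise.
Net load moment about support B = 840.2 N·m counterclockwise.
Reaction R at support A is upward at 6.51 m, arm 5.51 m → moment R × 5.51 clockwise.
Στ = 0 ⇒ R × 5.51 = 840.2 ⇒ R = 152 N.

R_A ≈ 152 N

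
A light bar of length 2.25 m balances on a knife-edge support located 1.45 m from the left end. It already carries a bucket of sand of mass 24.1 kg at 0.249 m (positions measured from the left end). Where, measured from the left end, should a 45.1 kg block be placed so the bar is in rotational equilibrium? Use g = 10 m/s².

x ≈ 2.09 m from the left end

Choose the knife-edge support (at 1.45 m from the left end) as the axis so the support reaction has zero arm there.
Bucket of sand: 24.1 × 10 = 241 N down at 0.249 m → arm 1.201 m, τ = 241 × 1.201 = 289.4 N·m counterclockwise.
Net moment of existing loads = 289.4 N·m counterclockwise.
The block weighs 45.1 × 10 = 451 N and must supply an equal clockwise moment, so its lever arm about the knife-edge support is 289.4 / 451 = 0.642 m.
That puts it at 1.45 + 0.642 = 2.09 m from the left end.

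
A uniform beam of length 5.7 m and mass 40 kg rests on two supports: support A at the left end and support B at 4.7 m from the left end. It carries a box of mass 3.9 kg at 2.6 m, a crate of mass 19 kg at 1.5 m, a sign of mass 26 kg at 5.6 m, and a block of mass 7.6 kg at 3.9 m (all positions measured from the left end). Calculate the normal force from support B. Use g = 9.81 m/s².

Take moments about support A.
Beam weight: 40 × 9.81 = 392.4 N down at 2.85 m → arm 2.85 m, τ = 392.4 × 2.85 = 1118 N·m clockwise.
Box: 3.9 × 9.81 = 38.26 N down at 2.6 m → arm 2.6 m, τ = 38.26 × 2.6 = 99.48 N·m clockwise.
Crate: 19 × 9.81 = 186.4 N down at 1.5 m → arm 1.5 m, τ = 186.4 × 1.5 = 279.6 N·m clockwise.
Sign: 26 × 9.81 = 255.1 N down at 5.6 m → arm 5.6 m, τ = 255.1 × 5.6 = 1429 N·m clockwise.
Block: 7.6 × 9.81 = 74.56 N down at 3.9 m → arm 3.9 m, τ = 74.56 × 3.9 = 290.8 N·m clockwise.
Net load moment about support A = 3217 N·m clockwise.
Reaction R at support B is upward at 4.7 m, arm 4.7 m → moment R × 4.7 counterclockwise.
Setting net torque to zero: R × 4.7 = 3217 → R = 684 N.

R_B ≈ 684 N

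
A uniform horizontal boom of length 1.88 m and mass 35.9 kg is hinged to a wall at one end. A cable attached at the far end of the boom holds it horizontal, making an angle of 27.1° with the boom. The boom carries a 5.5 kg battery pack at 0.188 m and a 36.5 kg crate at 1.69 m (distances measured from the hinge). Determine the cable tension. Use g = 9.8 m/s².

T ≈ 1100 N

Taking torques about the hinge:
Beam weight: 35.9 × 9.8 = 351.8 N down at 0.94 m → arm 0.94 m, τ = 351.8 × 0.94 = 330.7 N·m clockwise.
Battery pack: 5.5 × 9.8 = 53.9 N down at 0.188 m → arm 0.188 m, τ = 53.9 × 0.188 = 10.13 N·m clockwise.
Crate: 36.5 × 9.8 = 357.7 N down at 1.69 m → arm 1.69 m, τ = 357.7 × 1.69 = 604.5 N·m clockwise.
Total clockwise load moment = 945.3 N·m.
The cable tension T acts at 1.88 m; only its component perpendicular to the boom, T sinθ, produces torque. sin 27.1° = 0.4555.
For rotational equilibrium, T × 1.88 × 0.4555 = 945.3, so T = 945.3 / 0.8563 = 1100 N.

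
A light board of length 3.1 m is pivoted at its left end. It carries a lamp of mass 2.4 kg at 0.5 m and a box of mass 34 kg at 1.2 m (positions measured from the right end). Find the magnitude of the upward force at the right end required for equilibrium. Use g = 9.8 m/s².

Sum moments about the left end (the unknown pivot reaction has zero arm there).
Lamp: 2.4 × 9.8 = 23.52 N down at 0.5 m → arm 2.6 m, τ = 23.52 × 2.6 = 61.15 N·m clockwise.
Box: 34 × 9.8 = 333.2 N down at 1.2 m → arm 1.9 m, τ = 333.2 × 1.9 = 633.1 N·m clockwise.
Net moment of the loads = 694.2 N·m clockwise.
The upward force F acts at the right end, arm 3.1 m, giving F × 3.1 counterclockwise.
Balancing moments: F × 3.1 = 694.2, giving F = 694.2 / 3.1 = 224 N.

F ≈ 224 N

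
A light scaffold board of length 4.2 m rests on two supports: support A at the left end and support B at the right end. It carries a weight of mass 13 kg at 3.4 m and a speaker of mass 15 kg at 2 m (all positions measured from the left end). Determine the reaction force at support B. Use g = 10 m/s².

R_B ≈ 177 N

About support A:
Weight: 13 × 10 = 130 N down at 3.4 m → arm 3.4 m, τ = 130 × 3.4 = 442 N·m clockwise.
Speaker: 15 × 10 = 150 N down at 2 m → arm 2 m, τ = 150 × 2 = 300 N·m clockwise.
Net load moment about support A = 742 N·m clockwise.
Reaction R at support B is upward at 4.2 m, arm 4.2 m → moment R × 4.2 counterclockwise.
Balancing moments: R × 4.2 = 742, giving R = 177 N.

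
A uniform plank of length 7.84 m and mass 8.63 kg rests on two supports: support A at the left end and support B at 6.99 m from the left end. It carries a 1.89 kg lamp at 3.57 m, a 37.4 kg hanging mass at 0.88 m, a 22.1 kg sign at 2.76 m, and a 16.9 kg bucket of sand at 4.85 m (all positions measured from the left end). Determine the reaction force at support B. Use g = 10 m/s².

About support A:
Beam weight: 8.63 × 10 = 86.3 N down at 3.92 m → arm 3.92 m, τ = 86.3 × 3.92 = 338.3 N·m clockwise.
Lamp: 1.89 × 10 = 18.9 N down at 3.57 m → arm 3.57 m, τ = 18.9 × 3.57 = 67.47 N·m clockwise.
Hanging mass: 37.4 × 10 = 374 N down at 0.88 m → arm 0.88 m, τ = 374 × 0.88 = 329.1 N·m clockwise.
Sign: 22.1 × 10 = 221 N down at 2.76 m → arm 2.76 m, τ = 221 × 2.76 = 610 N·m clockwise.
Bucket of sand: 16.9 × 10 = 169 N down at 4.85 m → arm 4.85 m, τ = 169 × 4.85 = 819.6 N·m clockwise.
Net load moment about support A = 2164 N·m clockwise.
Reaction R at support B is upward at 6.99 m, arm 6.99 m → moment R × 6.99 counterclockwise.
Balancing moments: R × 6.99 = 2164, giving R = 310 N.

R_B ≈ 310 N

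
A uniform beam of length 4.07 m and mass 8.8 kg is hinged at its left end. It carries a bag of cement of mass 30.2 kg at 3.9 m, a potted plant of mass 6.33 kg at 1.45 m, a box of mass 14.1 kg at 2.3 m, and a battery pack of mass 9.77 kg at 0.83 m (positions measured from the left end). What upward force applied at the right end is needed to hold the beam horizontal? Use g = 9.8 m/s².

Take moments about the left end.
Beam weight: 8.8 × 9.8 = 86.24 N down at 2.035 m → arm 2.035 m, τ = 86.24 × 2.035 = 175.5 N·m clockwise.
Bag of cement: 30.2 × 9.8 = 296 N down at 3.9 m → arm 3.9 m, τ = 296 × 3.9 = 1154 N·m clockwise.
Potted plant: 6.33 × 9.8 = 62.03 N down at 1.45 m → arm 1.45 m, τ = 62.03 × 1.45 = 89.94 N·m clockwise.
Box: 14.1 × 9.8 = 138.2 N down at 2.3 m → arm 2.3 m, τ = 138.2 × 2.3 = 317.9 N·m clockwise.
Battery pack: 9.77 × 9.8 = 95.75 N down at 0.83 m → arm 0.83 m, τ = 95.75 × 0.83 = 79.47 N·m clockwise.
Net moment of the loads = 1817 N·m clockwise.
The upward force F acts at the right end, arm 4.07 m, giving F × 4.07 counterclockwise.
For rotational equilibrium, F × 4.07 = 1817, so F = 1817 / 4.07 = 446 N.

F ≈ 446 N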